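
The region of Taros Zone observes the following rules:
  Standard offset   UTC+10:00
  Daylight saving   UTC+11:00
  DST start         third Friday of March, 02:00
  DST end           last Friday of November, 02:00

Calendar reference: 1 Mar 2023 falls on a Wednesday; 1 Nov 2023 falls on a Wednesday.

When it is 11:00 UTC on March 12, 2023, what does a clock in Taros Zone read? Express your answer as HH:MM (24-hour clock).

21:00

1 March 2023 is a Wednesday, so the first Friday is March 3 and the third is March 17.
1 November 2023 is a Wednesday, so Fridays fall on 3, 10, 17, 24; the last is November 24.
At the standard offset (UTC+10:00), 11:00 UTC + 10h = 21:00 Taros Zone standard time.
Daylight saving runs 17 March – 24 November; the standard-time date in Taros Zone, March 12, 2023, is outside that window, so Taros Zone is on standard time at UTC+10:00.
11:00 UTC + 10h = 21:00 local.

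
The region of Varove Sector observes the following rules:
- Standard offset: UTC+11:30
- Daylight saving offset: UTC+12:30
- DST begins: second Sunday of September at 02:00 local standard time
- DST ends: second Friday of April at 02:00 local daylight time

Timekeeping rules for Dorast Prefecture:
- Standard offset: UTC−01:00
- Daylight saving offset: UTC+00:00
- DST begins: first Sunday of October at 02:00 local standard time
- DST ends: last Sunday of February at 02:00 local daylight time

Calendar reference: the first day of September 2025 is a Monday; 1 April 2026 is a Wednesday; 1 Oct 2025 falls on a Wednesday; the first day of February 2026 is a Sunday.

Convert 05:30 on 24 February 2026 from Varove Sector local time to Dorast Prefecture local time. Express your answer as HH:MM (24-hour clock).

16:00

1 September 2025 is a Monday, so the first Sunday is September 7 and the second is September 14.
1 April 2026 is a Wednesday, so the first Friday is April 3 and the second is April 10.
24 February 2026 falls between 14 September 2025 and 10 April 2026, so daylight saving is in effect and Varove Sector is at UTC+12:30.
05:30 Varove Sector − 12h30m = 17:00 UTC (rolling into the previous day, 23 February 2026).
1 October 2025 is a Wednesday, so the first Sunday is October 5.
1 February 2026 is a Sunday, so Sundays fall on 1, 8, 15, 22; the last is February 22.
At the standard offset (UTC−01:00), 17:00 UTC − 1h = 16:00 Dorast Prefecture standard time.
The standard-time date in Dorast Prefecture, 23 February 2026, is outside the daylight-saving period (5 October 2025 – 22 February 2026), so Dorast Prefecture is on standard time, UTC−01:00.
17:00 UTC − 1h = 16:00 Dorast Prefecture.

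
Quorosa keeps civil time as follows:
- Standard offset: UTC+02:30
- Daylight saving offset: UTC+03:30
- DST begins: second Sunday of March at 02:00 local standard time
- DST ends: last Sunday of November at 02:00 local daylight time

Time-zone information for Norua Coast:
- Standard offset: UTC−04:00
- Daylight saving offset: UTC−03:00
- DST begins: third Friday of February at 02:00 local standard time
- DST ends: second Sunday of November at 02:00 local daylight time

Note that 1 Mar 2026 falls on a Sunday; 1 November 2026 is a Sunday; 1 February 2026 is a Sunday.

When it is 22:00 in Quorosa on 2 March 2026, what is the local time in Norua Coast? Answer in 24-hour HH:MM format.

16:30

1 March 2026 is a Sunday, so the first Sunday is March 1 and the second is March 8.
1 November 2026 is a Sunday, so Sundays fall on 1, 8, 15, 22, 29; the last is November 29.
2 March 2026 is outside the daylight-saving period (8 March – 29 November), so Quorosa is on standard time, UTC+02:30.
22:00 Quorosa − 2h30m = 19:30 UTC.
1 February 2026 is a Sunday, so the first Friday is February 6 and the third is February 20.
1 November 2026 is a Sunday, so the first Sunday is November 1 and the second is November 8.
At the standard offset (UTC−04:00), 19:30 UTC − 4h = 15:30 Norua Coast standard time.
The standard-time date in Norua Coast, 2 March 2026, lies within the daylight-saving period (20 February – 8 November), so Norua Coast is on daylight time, UTC−03:00.
19:30 UTC − 3h = 16:30 Norua Coast.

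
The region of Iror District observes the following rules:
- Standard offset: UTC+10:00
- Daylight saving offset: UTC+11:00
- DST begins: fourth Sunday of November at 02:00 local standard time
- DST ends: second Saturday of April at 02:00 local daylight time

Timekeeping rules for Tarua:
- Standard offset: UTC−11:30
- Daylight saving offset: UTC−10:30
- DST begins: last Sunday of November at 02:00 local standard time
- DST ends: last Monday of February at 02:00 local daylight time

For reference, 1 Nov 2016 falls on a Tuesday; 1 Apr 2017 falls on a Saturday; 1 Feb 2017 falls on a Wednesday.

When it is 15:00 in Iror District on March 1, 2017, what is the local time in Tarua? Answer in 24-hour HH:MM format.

16:30

1 November 2016 is a Tuesday, so the first Sunday is November 6 and the fourth is November 27.
1 April 2017 is a Saturday, so the first Saturday is April 1 and the second is April 8.
March 1, 2017 lies within the daylight-saving period (27 November 2016 – 8 April 2017), so Iror District is on daylight time, UTC+11:00.
15:00 Iror District − 11h = 04:00 UTC.
1 November 2016 is a Tuesday, so Sundays fall on 6, 13, 20, 27; the last is November 27.
1 February 2017 is a Wednesday, so Mondays fall on 6, 13, 20, 27; the last is February 27.
At the standard offset (UTC−11:30), 04:00 UTC − 11h30m = 16:30 Tarua standard time (rolling into the previous day, 28 February 2017).
Daylight saving runs 27 November 2016 – 27 February 2017; the standard-time date in Tarua, February 28, 2017, is outside that window, so Tarua is on standard time at UTC−11:30.
04:00 UTC − 11h30m = 16:30 Tarua (rolling into the previous day, 28 February 2017).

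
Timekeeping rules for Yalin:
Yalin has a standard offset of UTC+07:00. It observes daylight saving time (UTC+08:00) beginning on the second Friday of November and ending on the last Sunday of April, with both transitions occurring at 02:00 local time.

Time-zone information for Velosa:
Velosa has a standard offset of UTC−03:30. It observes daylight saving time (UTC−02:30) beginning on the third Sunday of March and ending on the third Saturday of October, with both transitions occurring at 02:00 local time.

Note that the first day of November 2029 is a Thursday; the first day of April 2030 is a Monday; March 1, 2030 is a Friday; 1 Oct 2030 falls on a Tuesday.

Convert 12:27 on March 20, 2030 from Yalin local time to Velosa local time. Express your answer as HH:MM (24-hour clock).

1 November 2029 is a Thursday, so the first Friday is November 2 and the second is November 9.
1 April 2030 is a Monday, so Sundays fall on 7, 14, 21, 28; the last is April 28.
March 20, 2030 lies within the daylight-saving period (9 November 2029 – 28 April 2030), so Yalin is on daylight time, UTC+08:00.
12:27 Yalin − 8h = 04:27 UTC.
1 March 2030 is a Friday, so the first Sunday is March 3 and the third is March 17.
1 October 2030 is a Tuesday, so the first Saturday is October 5 and the third is October 19.
At the standard offset (UTC−03:30), 04:27 UTC − 3h30m = 00:57 Velosa standard time.
The standard-time date in Velosa, March 20, 2030, lies within the daylight-saving period (17 March – 19 October), so Velosa is on daylight time, UTC−02:30.
04:27 UTC − 2h30m = 01:57 Velosa.

01:57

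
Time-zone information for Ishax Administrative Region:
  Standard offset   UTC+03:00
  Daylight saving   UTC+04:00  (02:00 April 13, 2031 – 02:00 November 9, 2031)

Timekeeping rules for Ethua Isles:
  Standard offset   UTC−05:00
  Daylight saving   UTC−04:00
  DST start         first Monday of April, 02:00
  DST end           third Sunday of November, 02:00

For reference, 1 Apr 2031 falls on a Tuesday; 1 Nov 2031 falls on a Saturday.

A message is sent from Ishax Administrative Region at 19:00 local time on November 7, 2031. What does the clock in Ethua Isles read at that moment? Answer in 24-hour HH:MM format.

Daylight saving runs 13 April – 9 November; November 7, 2031 is inside that window, so Ishax Administrative Region is at UTC+04:00.
19:00 Ishax Administrative Region − 4h = 15:00 UTC.
1 April 2031 is a Tuesday, so the first Monday is April 7.
1 November 2031 is a Saturday, so the first Sunday is November 2 and the third is November 16.
At the standard offset (UTC−05:00), 15:00 UTC − 5h = 10:00 Ethua Isles standard time.
Daylight saving runs 7 April – 16 November; the standard-time date in Ethua Isles, November 7, 2031, is inside that window, so Ethua Isles is at UTC−04:00.
15:00 UTC − 4h = 11:00 Ethua Isles.

11:00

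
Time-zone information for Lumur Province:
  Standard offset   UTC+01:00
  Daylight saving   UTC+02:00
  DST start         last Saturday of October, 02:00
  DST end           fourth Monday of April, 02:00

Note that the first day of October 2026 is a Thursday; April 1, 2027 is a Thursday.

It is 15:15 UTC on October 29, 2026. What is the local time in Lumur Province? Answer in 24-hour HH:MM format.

1 October 2026 is a Thursday, so Saturdays fall on 3, 10, 17, 24, 31; the last is October 31.
1 April 2027 is a Thursday, so the first Monday is April 5 and the fourth is April 26.
At the standard offset (UTC+01:00), 15:15 UTC + 1h = 16:15 Lumur Province standard time.
The standard-time date in Lumur Province, October 29, 2026, is outside the daylight-saving period (31 October 2026 – 26 April 2027), so Lumur Province is on standard time, UTC+01:00.
15:15 UTC + 1h = 16:15 local.

16:15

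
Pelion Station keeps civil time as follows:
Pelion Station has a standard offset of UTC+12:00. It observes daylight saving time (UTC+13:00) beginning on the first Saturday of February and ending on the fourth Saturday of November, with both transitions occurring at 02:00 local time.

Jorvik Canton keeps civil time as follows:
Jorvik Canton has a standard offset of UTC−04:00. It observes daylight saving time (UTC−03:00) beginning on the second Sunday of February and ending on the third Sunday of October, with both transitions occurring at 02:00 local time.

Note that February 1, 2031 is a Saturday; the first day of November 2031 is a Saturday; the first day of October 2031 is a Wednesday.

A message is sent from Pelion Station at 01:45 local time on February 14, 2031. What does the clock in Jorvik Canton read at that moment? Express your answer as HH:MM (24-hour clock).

09:45

1 February 2031 is a Saturday, so the first Saturday is February 1.
1 November 2031 is a Saturday, so the first Saturday is November 1 and the fourth is November 22.
February 14, 2031 lies within the daylight-saving period (1 February – 22 November), so Pelion Station is on daylight time, UTC+13:00.
01:45 Pelion Station − 13h = 12:45 UTC (rolling into the previous day, 13 February 2031).
1 February 2031 is a Saturday, so the first Sunday is February 2 and the second is February 9.
1 October 2031 is a Wednesday, so the first Sunday is October 5 and the third is October 19.
At the standard offset (UTC−04:00), 12:45 UTC − 4h = 08:45 Jorvik Canton standard time.
The standard-time date in Jorvik Canton, February 13, 2031, falls between 9 February and 19 October, so daylight saving is in effect and Jorvik Canton is at UTC−03:00.
12:45 UTC − 3h = 09:45 Jorvik Canton.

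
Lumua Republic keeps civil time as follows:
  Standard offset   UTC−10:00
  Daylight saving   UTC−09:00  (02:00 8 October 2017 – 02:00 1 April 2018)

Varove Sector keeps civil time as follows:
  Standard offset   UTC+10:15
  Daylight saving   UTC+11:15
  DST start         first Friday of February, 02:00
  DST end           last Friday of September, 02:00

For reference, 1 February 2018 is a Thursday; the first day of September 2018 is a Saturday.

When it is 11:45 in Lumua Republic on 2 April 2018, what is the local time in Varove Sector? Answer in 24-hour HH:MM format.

09:00

Daylight saving runs 8 October 2017 – 1 April 2018; 2 April 2018 is outside that window, so Lumua Republic is on standard time at UTC−10:00.
11:45 Lumua Republic + 10h = 21:45 UTC.
1 February 2018 is a Thursday, so the first Friday is February 2.
1 September 2018 is a Saturday, so Fridays fall on 7, 14, 21, 28; the last is September 28.
At the standard offset (UTC+10:15), 21:45 UTC + 10h15m = 08:00 Varove Sector standard time (rolling into the next day, 3 April 2018).
The standard-time date in Varove Sector, 3 April 2018, falls between 2 February and 28 September, so daylight saving is in effect and Varove Sector is at UTC+11:15.
21:45 UTC + 11h15m = 09:00 Varove Sector (rolling into the next day, 3 April 2018).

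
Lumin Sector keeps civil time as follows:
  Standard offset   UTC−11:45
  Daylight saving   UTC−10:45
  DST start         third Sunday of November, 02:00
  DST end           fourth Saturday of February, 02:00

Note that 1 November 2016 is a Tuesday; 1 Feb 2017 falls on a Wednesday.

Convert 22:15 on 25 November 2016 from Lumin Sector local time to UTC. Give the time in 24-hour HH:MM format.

09:00

1 November 2016 is a Tuesday, so the first Sunday is November 6 and the third is November 20.
1 February 2017 is a Wednesday, so the first Saturday is February 4 and the fourth is February 25.
25 November 2016 lies within the daylight-saving period (20 November 2016 – 25 February 2017), so Lumin Sector is on daylight time, UTC−10:45.
22:15 local + 10h45m = 09:00 UTC (rolling into the next day, 26 November 2016).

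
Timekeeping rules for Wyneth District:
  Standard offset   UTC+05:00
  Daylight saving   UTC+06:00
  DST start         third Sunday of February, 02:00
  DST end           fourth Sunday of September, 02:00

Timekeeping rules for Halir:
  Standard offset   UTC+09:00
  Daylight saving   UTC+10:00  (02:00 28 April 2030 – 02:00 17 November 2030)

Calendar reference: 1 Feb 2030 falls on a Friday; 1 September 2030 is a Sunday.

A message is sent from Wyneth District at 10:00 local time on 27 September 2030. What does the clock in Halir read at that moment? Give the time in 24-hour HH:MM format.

1 February 2030 is a Friday, so the first Sunday is February 3 and the third is February 17.
1 September 2030 is a Sunday, so the first Sunday is September 1 and the fourth is September 22.
27 September 2030 is outside the daylight-saving period (17 February – 22 September), so Wyneth District is on standard time, UTC+05:00.
10:00 Wyneth District − 5h = 05:00 UTC.
At the standard offset (UTC+09:00), 05:00 UTC + 9h = 14:00 Halir standard time.
The standard-time date in Halir, 27 September 2030, falls between 28 April and 17 November, so daylight saving is in effect and Halir is at UTC+10:00.
05:00 UTC + 10h = 15:00 Halir.

15:00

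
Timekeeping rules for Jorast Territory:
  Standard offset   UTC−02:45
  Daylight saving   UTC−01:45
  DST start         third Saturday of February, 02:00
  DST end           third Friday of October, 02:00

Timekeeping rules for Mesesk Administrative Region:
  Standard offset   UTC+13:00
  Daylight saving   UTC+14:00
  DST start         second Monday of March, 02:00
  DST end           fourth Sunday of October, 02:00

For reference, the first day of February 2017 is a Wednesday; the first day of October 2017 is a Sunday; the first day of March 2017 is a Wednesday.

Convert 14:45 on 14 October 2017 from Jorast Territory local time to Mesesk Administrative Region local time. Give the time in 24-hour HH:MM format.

06:30

1 February 2017 is a Wednesday, so the first Saturday is February 4 and the third is February 18.
1 October 2017 is a Sunday, so the first Friday is October 6 and the third is October 20.
14 October 2017 lies within the daylight-saving period (18 February – 20 October), so Jorast Territory is on daylight time, UTC−01:45.
14:45 Jorast Territory + 1h45m = 16:30 UTC.
1 March 2017 is a Wednesday, so the first Monday is March 6 and the second is March 13.
1 October 2017 is a Sunday, so the first Sunday is October 1 and the fourth is October 22.
At the standard offset (UTC+13:00), 16:30 UTC + 13h = 05:30 Mesesk Administrative Region standard time (rolling into the next day, 15 October 2017).
The standard-time date in Mesesk Administrative Region, 15 October 2017, lies within the daylight-saving period (13 March – 22 October), so Mesesk Administrative Region is on daylight time, UTC+14:00.
16:30 UTC + 14h = 06:30 Mesesk Administrative Region (rolling into the next day, 15 October 2017).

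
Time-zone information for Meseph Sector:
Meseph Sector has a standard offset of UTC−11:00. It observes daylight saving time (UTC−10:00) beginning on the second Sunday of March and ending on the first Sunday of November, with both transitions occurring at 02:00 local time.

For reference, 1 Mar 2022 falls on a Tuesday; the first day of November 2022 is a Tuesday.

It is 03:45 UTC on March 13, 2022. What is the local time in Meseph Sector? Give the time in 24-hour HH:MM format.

1 March 2022 is a Tuesday, so the first Sunday is March 6 and the second is March 13.
1 November 2022 is a Tuesday, so the first Sunday is November 6.
At the standard offset (UTC−11:00), 03:45 UTC − 11h = 16:45 Meseph Sector standard time (rolling into the previous day, 12 March 2022).
Daylight saving runs 13 March – 6 November; the standard-time date in Meseph Sector, March 12, 2022, is outside that window, so Meseph Sector is on standard time at UTC−11:00.
03:45 UTC − 11h = 16:45 local (rolling into the previous day, 12 March 2022).

16:45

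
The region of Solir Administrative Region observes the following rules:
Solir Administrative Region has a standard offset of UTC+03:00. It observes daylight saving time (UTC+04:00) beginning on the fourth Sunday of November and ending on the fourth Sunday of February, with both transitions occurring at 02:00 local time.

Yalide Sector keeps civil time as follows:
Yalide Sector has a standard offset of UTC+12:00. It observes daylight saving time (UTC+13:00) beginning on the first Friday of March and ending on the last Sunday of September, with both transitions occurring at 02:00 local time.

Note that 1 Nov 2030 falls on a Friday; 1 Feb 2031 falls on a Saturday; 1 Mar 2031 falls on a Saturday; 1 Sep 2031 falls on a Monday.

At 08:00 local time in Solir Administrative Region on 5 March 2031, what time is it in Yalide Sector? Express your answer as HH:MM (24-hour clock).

17:00

1 November 2030 is a Friday, so the first Sunday is November 3 and the fourth is November 24.
1 February 2031 is a Saturday, so the first Sunday is February 2 and the fourth is February 23.
Daylight saving runs 24 November 2030 – 23 February 2031; 5 March 2031 is outside that window, so Solir Administrative Region is on standard time at UTC+03:00.
08:00 Solir Administrative Region − 3h = 05:00 UTC.
1 March 2031 is a Saturday, so the first Friday is March 7.
1 September 2031 is a Monday, so Sundays fall on 7, 14, 21, 28; the last is September 28.
At the standard offset (UTC+12:00), 05:00 UTC + 12h = 17:00 Yalide Sector standard time.
The standard-time date in Yalide Sector, 5 March 2031, is outside the daylight-saving period (7 March – 28 September), so Yalide Sector is on standard time, UTC+12:00.
05:00 UTC + 12h = 17:00 Yalide Sector.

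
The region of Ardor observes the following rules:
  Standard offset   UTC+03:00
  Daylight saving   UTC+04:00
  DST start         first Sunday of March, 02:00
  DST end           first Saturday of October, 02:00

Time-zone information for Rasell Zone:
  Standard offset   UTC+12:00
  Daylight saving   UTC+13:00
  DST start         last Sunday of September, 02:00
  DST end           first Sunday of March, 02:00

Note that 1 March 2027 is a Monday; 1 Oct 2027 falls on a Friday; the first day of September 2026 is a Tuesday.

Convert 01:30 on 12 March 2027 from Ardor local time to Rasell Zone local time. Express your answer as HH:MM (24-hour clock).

09:30

1 March 2027 is a Monday, so the first Sunday is March 7.
1 October 2027 is a Friday, so the first Saturday is October 2.
12 March 2027 falls between 7 March and 2 October, so daylight saving is in effect and Ardor is at UTC+04:00.
01:30 Ardor − 4h = 21:30 UTC (rolling into the previous day, 11 March 2027).
1 September 2026 is a Tuesday, so Sundays fall on 6, 13, 20, 27; the last is September 27.
1 March 2027 is a Monday, so the first Sunday is March 7.
At the standard offset (UTC+12:00), 21:30 UTC + 12h = 09:30 Rasell Zone standard time (rolling into the next day, 12 March 2027).
The standard-time date in Rasell Zone, 12 March 2027, is outside the daylight-saving period (27 September 2026 – 7 March 2027), so Rasell Zone is on standard time, UTC+12:00.
21:30 UTC + 12h = 09:30 Rasell Zone (rolling into the next day, 12 March 2027).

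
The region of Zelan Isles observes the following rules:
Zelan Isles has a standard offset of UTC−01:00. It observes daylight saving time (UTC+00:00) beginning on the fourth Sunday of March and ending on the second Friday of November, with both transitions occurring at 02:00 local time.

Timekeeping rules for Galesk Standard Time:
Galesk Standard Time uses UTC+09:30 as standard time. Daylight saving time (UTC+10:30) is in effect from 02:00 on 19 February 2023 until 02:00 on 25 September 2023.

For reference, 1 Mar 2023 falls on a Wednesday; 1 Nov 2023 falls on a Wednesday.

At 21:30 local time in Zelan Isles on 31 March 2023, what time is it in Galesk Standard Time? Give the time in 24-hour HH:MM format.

1 March 2023 is a Wednesday, so the first Sunday is March 5 and the fourth is March 26.
1 November 2023 is a Wednesday, so the first Friday is November 3 and the second is November 10.
Daylight saving runs 26 March – 10 November; 31 March 2023 is inside that window, so Zelan Isles is at UTC+00:00.
21:30 Zelan Isles − 0h = 21:30 UTC.
At the standard offset (UTC+09:30), 21:30 UTC + 9h30m = 07:00 Galesk Standard Time standard time (rolling into the next day, 1 April 2023).
Daylight saving runs 19 February – 25 September; the standard-time date in Galesk Standard Time, 1 April 2023, is inside that window, so Galesk Standard Time is at UTC+10:30.
21:30 UTC + 10h30m = 08:00 Galesk Standard Time (rolling into the next day, 1 April 2023).

08:00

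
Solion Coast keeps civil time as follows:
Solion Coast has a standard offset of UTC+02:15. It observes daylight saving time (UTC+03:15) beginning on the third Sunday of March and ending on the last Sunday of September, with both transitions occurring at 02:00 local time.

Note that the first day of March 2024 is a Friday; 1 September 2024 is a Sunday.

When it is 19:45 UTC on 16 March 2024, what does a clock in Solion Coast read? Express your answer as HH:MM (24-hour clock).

22:00

1 March 2024 is a Friday, so the first Sunday is March 3 and the third is March 17.
1 September 2024 is a Sunday, so Sundays fall on 1, 8, 15, 22, 29; the last is September 29.
At the standard offset (UTC+02:15), 19:45 UTC + 2h15m = 22:00 Solion Coast standard time.
The standard-time date in Solion Coast, 16 March 2024, is outside the daylight-saving period (17 March – 29 September), so Solion Coast is on standard time, UTC+02:15.
19:45 UTC + 2h15m = 22:00 local.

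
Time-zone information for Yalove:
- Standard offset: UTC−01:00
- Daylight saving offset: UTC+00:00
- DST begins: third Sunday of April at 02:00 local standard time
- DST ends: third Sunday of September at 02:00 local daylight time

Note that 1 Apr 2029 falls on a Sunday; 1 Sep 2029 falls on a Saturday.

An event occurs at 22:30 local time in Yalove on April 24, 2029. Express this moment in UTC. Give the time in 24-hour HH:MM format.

22:30

1 April 2029 is a Sunday, so the first Sunday is April 1 and the third is April 15.
1 September 2029 is a Saturday, so the first Sunday is September 2 and the third is September 16.
April 24, 2029 falls between 15 April and 16 September, so daylight saving is in effect and Yalove is at UTC+00:00.
22:30 local − 0h = 22:30 UTC.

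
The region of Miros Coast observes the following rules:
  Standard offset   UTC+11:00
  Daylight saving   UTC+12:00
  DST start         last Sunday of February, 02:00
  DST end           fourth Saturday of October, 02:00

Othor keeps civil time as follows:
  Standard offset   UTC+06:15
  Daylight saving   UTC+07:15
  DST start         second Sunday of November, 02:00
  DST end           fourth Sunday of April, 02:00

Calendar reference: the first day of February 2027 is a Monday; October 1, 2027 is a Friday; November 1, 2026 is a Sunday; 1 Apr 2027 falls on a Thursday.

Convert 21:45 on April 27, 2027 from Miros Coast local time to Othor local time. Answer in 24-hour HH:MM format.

1 February 2027 is a Monday, so Sundays fall on 7, 14, 21, 28; the last is February 28.
1 October 2027 is a Friday, so the first Saturday is October 2 and the fourth is October 23.
April 27, 2027 falls between 28 February and 23 October, so daylight saving is in effect and Miros Coast is at UTC+12:00.
21:45 Miros Coast − 12h = 09:45 UTC.
1 November 2026 is a Sunday, so the first Sunday is November 1 and the second is November 8.
1 April 2027 is a Thursday, so the first Sunday is April 4 and the fourth is April 25.
At the standard offset (UTC+06:15), 09:45 UTC + 6h15m = 16:00 Othor standard time.
The standard-time date in Othor, April 27, 2027, is outside the daylight-saving period (8 November 2026 – 25 April 2027), so Othor is on standard time, UTC+06:15.
09:45 UTC + 6h15m = 16:00 Othor.

16:00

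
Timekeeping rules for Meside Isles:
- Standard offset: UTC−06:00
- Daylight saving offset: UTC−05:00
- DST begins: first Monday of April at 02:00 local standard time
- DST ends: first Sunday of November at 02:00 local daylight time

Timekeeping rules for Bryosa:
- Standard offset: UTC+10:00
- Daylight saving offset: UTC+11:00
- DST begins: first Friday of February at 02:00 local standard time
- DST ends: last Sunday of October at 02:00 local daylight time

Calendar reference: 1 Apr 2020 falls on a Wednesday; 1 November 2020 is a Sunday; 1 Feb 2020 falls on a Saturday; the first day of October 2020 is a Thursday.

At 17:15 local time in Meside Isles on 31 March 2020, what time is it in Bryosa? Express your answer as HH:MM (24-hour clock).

1 April 2020 is a Wednesday, so the first Monday is April 6.
1 November 2020 is a Sunday, so the first Sunday is November 1.
31 March 2020 does not fall between 6 April and 1 November, so daylight saving is not in effect and Meside Isles is at UTC−06:00.
17:15 Meside Isles + 6h = 23:15 UTC.
1 February 2020 is a Saturday, so the first Friday is February 7.
1 October 2020 is a Thursday, so Sundays fall on 4, 11, 18, 25; the last is October 25.
At the standard offset (UTC+10:00), 23:15 UTC + 10h = 09:15 Bryosa standard time (rolling into the next day, 1 April 2020).
The standard-time date in Bryosa, 1 April 2020, falls between 7 February and 25 October, so daylight saving is in effect and Bryosa is at UTC+11:00.
23:15 UTC + 11h = 10:15 Bryosa (rolling into the next day, 1 April 2020).

10:15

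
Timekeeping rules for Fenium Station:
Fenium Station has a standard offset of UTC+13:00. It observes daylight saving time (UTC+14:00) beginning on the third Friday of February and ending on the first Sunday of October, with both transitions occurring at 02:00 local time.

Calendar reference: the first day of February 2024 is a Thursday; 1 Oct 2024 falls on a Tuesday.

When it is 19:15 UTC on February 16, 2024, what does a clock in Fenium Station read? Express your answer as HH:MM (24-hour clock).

1 February 2024 is a Thursday, so the first Friday is February 2 and the third is February 16.
1 October 2024 is a Tuesday, so the first Sunday is October 6.
At the standard offset (UTC+13:00), 19:15 UTC + 13h = 08:15 Fenium Station standard time (rolling into the next day, 17 February 2024).
The standard-time date in Fenium Station, February 17, 2024, lies within the daylight-saving period (16 February – 6 October), so Fenium Station is on daylight time, UTC+14:00.
19:15 UTC + 14h = 09:15 local (rolling into the next day, 17 February 2024).

09:15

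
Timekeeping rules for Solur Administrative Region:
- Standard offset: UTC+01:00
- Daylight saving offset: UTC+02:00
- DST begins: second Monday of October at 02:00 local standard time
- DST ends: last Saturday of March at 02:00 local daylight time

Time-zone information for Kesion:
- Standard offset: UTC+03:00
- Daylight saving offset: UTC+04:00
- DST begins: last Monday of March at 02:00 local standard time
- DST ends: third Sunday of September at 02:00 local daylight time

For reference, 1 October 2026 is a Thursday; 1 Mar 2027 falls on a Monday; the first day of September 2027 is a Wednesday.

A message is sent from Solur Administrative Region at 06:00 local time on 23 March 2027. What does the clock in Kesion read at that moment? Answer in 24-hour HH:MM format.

07:00

1 October 2026 is a Thursday, so the first Monday is October 5 and the second is October 12.
1 March 2027 is a Monday, so Saturdays fall on 6, 13, 20, 27; the last is March 27.
23 March 2027 lies within the daylight-saving period (12 October 2026 – 27 March 2027), so Solur Administrative Region is on daylight time, UTC+02:00.
06:00 Solur Administrative Region − 2h = 04:00 UTC.
1 March 2027 is a Monday, so Mondays fall on 1, 8, 15, 22, 29; the last is March 29.
1 September 2027 is a Wednesday, so the first Sunday is September 5 and the third is September 19.
At the standard offset (UTC+03:00), 04:00 UTC + 3h = 07:00 Kesion standard time.
Daylight saving runs 29 March – 19 September; the standard-time date in Kesion, 23 March 2027, is outside that window, so Kesion is on standard time at UTC+03:00.
04:00 UTC + 3h = 07:00 Kesion.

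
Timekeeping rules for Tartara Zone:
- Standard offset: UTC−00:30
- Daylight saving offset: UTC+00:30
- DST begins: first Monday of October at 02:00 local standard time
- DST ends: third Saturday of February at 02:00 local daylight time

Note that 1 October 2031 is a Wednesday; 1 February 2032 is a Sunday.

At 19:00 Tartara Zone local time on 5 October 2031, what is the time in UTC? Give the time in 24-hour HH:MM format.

1 October 2031 is a Wednesday, so the first Monday is October 6.
1 February 2032 is a Sunday, so the first Saturday is February 7 and the third is February 21.
5 October 2031 is outside the daylight-saving period (6 October 2031 – 21 February 2032), so Tartara Zone is on standard time, UTC−00:30.
19:00 local + 0h30m = 19:30 UTC.

19:30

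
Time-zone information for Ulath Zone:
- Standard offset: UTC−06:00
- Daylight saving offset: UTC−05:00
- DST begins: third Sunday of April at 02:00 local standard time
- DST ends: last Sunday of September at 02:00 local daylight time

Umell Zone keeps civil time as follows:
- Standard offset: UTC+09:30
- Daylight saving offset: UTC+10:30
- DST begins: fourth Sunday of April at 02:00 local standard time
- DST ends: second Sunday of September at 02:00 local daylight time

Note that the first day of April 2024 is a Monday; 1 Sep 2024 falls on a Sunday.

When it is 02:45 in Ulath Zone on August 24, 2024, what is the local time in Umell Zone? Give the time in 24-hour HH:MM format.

18:15

1 April 2024 is a Monday, so the first Sunday is April 7 and the third is April 21.
1 September 2024 is a Sunday, so Sundays fall on 1, 8, 15, 22, 29; the last is September 29.
August 24, 2024 falls between 21 April and 29 September, so daylight saving is in effect and Ulath Zone is at UTC−05:00.
02:45 Ulath Zone + 5h = 07:45 UTC.
1 April 2024 is a Monday, so the first Sunday is April 7 and the fourth is April 28.
1 September 2024 is a Sunday, so the first Sunday is September 1 and the second is September 8.
At the standard offset (UTC+09:30), 07:45 UTC + 9h30m = 17:15 Umell Zone standard time.
Daylight saving runs 28 April – 8 September; the standard-time date in Umell Zone, August 24, 2024, is inside that window, so Umell Zone is at UTC+10:30.
07:45 UTC + 10h30m = 18:15 Umell Zone.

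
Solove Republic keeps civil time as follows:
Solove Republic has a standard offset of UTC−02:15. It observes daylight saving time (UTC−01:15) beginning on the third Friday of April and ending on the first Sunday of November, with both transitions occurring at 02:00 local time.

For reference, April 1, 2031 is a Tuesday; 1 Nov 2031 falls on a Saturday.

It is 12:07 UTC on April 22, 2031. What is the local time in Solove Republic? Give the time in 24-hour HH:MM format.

10:52

1 April 2031 is a Tuesday, so the first Friday is April 4 and the third is April 18.
1 November 2031 is a Saturday, so the first Sunday is November 2.
At the standard offset (UTC−02:15), 12:07 UTC − 2h15m = 09:52 Solove Republic standard time.
The standard-time date in Solove Republic, April 22, 2031, falls between 18 April and 2 November, so daylight saving is in effect and Solove Republic is at UTC−01:15.
12:07 UTC − 1h15m = 10:52 local.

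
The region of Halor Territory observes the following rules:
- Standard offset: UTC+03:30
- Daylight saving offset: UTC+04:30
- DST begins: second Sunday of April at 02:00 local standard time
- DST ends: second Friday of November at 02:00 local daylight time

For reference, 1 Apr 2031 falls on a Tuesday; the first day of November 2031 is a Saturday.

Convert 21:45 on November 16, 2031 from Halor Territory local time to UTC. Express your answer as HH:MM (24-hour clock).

1 April 2031 is a Tuesday, so the first Sunday is April 6 and the second is April 13.
1 November 2031 is a Saturday, so the first Friday is November 7 and the second is November 14.
Daylight saving runs 13 April – 14 November; November 16, 2031 is outside that window, so Halor Territory is on standard time at UTC+03:30.
21:45 local − 3h30m = 18:15 UTC.

18:15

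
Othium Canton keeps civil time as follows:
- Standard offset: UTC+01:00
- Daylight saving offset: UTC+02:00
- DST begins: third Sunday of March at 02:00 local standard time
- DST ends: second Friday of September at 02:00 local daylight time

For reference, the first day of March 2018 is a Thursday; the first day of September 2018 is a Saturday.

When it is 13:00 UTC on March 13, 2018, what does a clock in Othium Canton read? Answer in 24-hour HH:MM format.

1 March 2018 is a Thursday, so the first Sunday is March 4 and the third is March 18.
1 September 2018 is a Saturday, so the first Friday is September 7 and the second is September 14.
At the standard offset (UTC+01:00), 13:00 UTC + 1h = 14:00 Othium Canton standard time.
The standard-time date in Othium Canton, March 13, 2018, is outside the daylight-saving period (18 March – 14 September), so Othium Canton is on standard time, UTC+01:00.
13:00 UTC + 1h = 14:00 local.

14:00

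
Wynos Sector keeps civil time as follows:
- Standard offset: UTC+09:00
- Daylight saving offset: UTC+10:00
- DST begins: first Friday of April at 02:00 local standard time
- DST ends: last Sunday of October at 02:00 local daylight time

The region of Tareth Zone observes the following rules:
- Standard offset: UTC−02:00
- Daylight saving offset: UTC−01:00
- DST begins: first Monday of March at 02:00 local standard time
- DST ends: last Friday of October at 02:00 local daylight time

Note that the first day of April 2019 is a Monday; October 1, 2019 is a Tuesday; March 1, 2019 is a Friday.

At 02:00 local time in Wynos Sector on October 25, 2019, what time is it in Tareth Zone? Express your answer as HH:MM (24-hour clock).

15:00

1 April 2019 is a Monday, so the first Friday is April 5.
1 October 2019 is a Tuesday, so Sundays fall on 6, 13, 20, 27; the last is October 27.
Daylight saving runs 5 April – 27 October; October 25, 2019 is inside that window, so Wynos Sector is at UTC+10:00.
02:00 Wynos Sector − 10h = 16:00 UTC (rolling into the previous day, 24 October 2019).
1 March 2019 is a Friday, so the first Monday is March 4.
1 October 2019 is a Tuesday, so Fridays fall on 4, 11, 18, 25; the last is October 25.
At the standard offset (UTC−02:00), 16:00 UTC − 2h = 14:00 Tareth Zone standard time.
Daylight saving runs 4 March – 25 October; the standard-time date in Tareth Zone, October 24, 2019, is inside that window, so Tareth Zone is at UTC−01:00.
16:00 UTC − 1h = 15:00 Tareth Zone.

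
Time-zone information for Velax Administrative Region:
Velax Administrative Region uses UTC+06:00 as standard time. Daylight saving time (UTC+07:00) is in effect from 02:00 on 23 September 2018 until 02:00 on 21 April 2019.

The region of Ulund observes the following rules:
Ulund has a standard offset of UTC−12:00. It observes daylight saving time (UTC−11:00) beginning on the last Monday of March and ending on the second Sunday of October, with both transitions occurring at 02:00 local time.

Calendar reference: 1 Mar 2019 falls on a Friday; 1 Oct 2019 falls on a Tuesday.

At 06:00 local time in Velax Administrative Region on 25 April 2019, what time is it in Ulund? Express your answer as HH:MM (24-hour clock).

Daylight saving runs 23 September 2018 – 21 April 2019; 25 April 2019 is outside that window, so Velax Administrative Region is on standard time at UTC+06:00.
06:00 Velax Administrative Region − 6h = 00:00 UTC.
1 March 2019 is a Friday, so Mondays fall on 4, 11, 18, 25; the last is March 25.
1 October 2019 is a Tuesday, so the first Sunday is October 6 and the second is October 13.
At the standard offset (UTC−12:00), 00:00 UTC − 12h = 12:00 Ulund standard time (rolling into the previous day, 24 April 2019).
The standard-time date in Ulund, 24 April 2019, lies within the daylight-saving period (25 March – 13 October), so Ulund is on daylight time, UTC−11:00.
00:00 UTC − 11h = 13:00 Ulund (rolling into the previous day, 24 April 2019).

13:00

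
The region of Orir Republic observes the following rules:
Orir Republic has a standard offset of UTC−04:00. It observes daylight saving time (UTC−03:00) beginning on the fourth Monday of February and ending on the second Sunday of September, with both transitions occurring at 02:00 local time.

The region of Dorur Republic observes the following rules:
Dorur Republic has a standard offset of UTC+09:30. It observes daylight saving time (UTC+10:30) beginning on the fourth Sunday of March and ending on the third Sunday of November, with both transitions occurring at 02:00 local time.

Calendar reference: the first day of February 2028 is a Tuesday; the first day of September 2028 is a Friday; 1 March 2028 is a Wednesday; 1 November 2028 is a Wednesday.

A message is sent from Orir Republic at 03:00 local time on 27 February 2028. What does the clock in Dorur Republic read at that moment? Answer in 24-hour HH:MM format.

16:30

1 February 2028 is a Tuesday, so the first Monday is February 7 and the fourth is February 28.
1 September 2028 is a Friday, so the first Sunday is September 3 and the second is September 10.
27 February 2028 is outside the daylight-saving period (28 February – 10 September), so Orir Republic is on standard time, UTC−04:00.
03:00 Orir Republic + 4h = 07:00 UTC.
1 March 2028 is a Wednesday, so the first Sunday is March 5 and the fourth is March 26.
1 November 2028 is a Wednesday, so the first Sunday is November 5 and the third is November 19.
At the standard offset (UTC+09:30), 07:00 UTC + 9h30m = 16:30 Dorur Republic standard time.
The standard-time date in Dorur Republic, 27 February 2028, is outside the daylight-saving period (26 March – 19 November), so Dorur Republic is on standard time, UTC+09:30.
07:00 UTC + 9h30m = 16:30 Dorur Republic.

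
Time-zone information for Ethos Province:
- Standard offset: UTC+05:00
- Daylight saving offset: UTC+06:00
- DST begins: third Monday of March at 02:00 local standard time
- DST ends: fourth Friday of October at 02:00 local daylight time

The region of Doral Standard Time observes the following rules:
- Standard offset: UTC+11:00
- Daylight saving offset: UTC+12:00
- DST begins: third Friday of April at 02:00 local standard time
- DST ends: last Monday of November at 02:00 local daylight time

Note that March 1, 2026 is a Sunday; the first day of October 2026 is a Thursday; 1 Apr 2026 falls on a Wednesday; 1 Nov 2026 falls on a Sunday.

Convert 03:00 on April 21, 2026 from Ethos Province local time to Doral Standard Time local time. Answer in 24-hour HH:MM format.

09:00

1 March 2026 is a Sunday, so the first Monday is March 2 and the third is March 16.
1 October 2026 is a Thursday, so the first Friday is October 2 and the fourth is October 23.
Daylight saving runs 16 March – 23 October; April 21, 2026 is inside that window, so Ethos Province is at UTC+06:00.
03:00 Ethos Province − 6h = 21:00 UTC (rolling into the previous day, 20 April 2026).
1 April 2026 is a Wednesday, so the first Friday is April 3 and the third is April 17.
1 November 2026 is a Sunday, so Mondays fall on 2, 9, 16, 23, 30; the last is November 30.
At the standard offset (UTC+11:00), 21:00 UTC + 11h = 08:00 Doral Standard Time standard time (rolling into the next day, 21 April 2026).
Daylight saving runs 17 April – 30 November; the standard-time date in Doral Standard Time, April 21, 2026, is inside that window, so Doral Standard Time is at UTC+12:00.
21:00 UTC + 12h = 09:00 Doral Standard Time (rolling into the next day, 21 April 2026).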